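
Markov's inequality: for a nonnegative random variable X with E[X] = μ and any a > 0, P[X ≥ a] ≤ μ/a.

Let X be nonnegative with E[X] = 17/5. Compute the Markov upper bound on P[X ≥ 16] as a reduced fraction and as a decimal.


μ = E[X] = 17/5, a = 16.
Markov: P[X ≥ 16] ≤ μ/a = (17/5)/16 = 17/80.
Numerically: ≈ 0.2125.
(Since a = 16 > μ = 3.4000, the bound 17/80 is < 1 and informative.)

P[X ≥ 16] ≤ 17/80 ≈ 0.2125.


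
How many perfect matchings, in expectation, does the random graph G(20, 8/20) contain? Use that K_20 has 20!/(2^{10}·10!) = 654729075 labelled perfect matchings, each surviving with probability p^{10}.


K_20 has 20!/(2^{10}·10!) = 654729075 labelled perfect matchings.
For each such perfect matching H, let X_H = 1 if all 10 edges of H are present in G. Then P[X_H = 1] = p^{10} = (2/5)^{10} = 1024/9765625.
By linearity: E[X] = Σ_H E[X_H] = 654729075 · p^{10} = 654729075 · 1024/9765625 = 26817702912/390625.
Numerically: E[X] ≈ 68653.3.

E[X] = 654729075 · (2/5)^{10} = 26817702912/390625 ≈ 68653.3.


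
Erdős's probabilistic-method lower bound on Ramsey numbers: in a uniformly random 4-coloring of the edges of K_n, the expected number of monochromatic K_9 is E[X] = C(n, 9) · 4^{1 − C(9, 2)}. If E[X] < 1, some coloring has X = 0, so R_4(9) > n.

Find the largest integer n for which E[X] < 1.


We need C(n, 9) · 4^{1 − 36} < 1, i.e. C(n, 9) < 4^{36 − 1} = 1180591620717411303424.
Check values of n near the boundary:
  n = 909: C(909, 9) = 1122169012923711463931; 1122169012923711463931 < 1180591620717411303424? YES
  n = 910: C(910, 9) = 1133378248346922788210; 1133378248346922788210 < 1180591620717411303424? YES
  n = 911: C(911, 9) = 1144686900492291197405; 1144686900492291197405 < 1180591620717411303424? YES
  n = 912: C(912, 9) = 1156095740032081475120; 1156095740032081475120 < 1180591620717411303424? YES
  n = 913: C(913, 9) = 1167605542753639808390; 1167605542753639808390 < 1180591620717411303424? YES
  n = 914: C(914, 9) = 1179217089587653905932; 1179217089587653905932 < 1180591620717411303424? YES
  n = 915: C(915, 9) = 1190931166636537885130; 1190931166636537885130 < 1180591620717411303424? NO
The largest n with C(n, 9) < 1180591620717411303424 is n = 914 (where E[X] = 294804272396913476483/295147905179352825856 ≈ 0.9988357). Hence R_4(9) > 914, i.e. R_4(9) ≥ 915.

Largest n = 914; hence R_4(9) > 914.


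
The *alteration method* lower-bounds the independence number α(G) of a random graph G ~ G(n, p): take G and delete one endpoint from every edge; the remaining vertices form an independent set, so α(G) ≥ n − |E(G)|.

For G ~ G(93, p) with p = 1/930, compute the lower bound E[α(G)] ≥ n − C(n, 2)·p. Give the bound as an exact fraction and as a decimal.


E[|E(G)|] = C(93, 2)·p = 4278 · (1/930) = 23/5.
E[α(G)] ≥ n − E[|E(G)|] = 93 − 23/5 = 442/5.
Numerically: ≈ 88.40000.
(This is only a lower bound; the true E[α(G)] may be larger.)

E[α(G)] ≥ 442/5 ≈ 88.40000.


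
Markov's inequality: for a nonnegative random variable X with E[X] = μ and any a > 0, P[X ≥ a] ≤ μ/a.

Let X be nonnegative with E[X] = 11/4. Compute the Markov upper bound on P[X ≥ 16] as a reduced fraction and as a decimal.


μ = E[X] = 11/4, a = 16.
Markov: P[X ≥ 16] ≤ μ/a = (11/4)/16 = 11/64.
Numerically: ≈ 0.171875.
(Since a = 16 > μ = 2.750000, the bound 11/64 is < 1 and informative.)

P[X ≥ 16] ≤ 11/64 ≈ 0.171875.


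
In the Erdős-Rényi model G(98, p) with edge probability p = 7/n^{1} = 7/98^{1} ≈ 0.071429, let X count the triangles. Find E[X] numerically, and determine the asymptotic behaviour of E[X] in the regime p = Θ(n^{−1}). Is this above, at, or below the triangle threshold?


Number of potential triangles: C(98, 3) = 152096.
Each occurs with probability p³ ≈ (0.071429)³ ≈ 3.6443149e-04.
By linearity: E[X] = C(98, 3)·p³ ≈ 152096 · 3.6443149e-04 ≈ 55.42857.
Here α = 1, so p = 7/n is exactly at the triangle threshold p ~ 1/n. Asymptotically E[X] → c³/6 = 7³/6 = 343/6 ≈ 57.16667, a bounded constant. In this regime the triangle count is asymptotically Poisson(c³/6).

E[X] ≈ 55.42857; in regime p = Θ(1/n^{1}) E[X] stays bounded (at the triangle threshold p ~ 1/n).


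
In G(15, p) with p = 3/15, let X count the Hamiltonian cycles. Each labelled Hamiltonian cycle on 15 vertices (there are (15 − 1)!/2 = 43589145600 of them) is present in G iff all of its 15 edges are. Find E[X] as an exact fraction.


K_15 has (15 − 1)!/2 = 43589145600 labelled Hamiltonian cycles.
For each such Hamiltonian cycle H, let X_H = 1 if all 15 edges of H are present in G. Then P[X_H = 1] = p^{15} = (1/5)^{15} = 1/30517578125.
Summing the indicators: E[X] = Σ_H E[X_H] = 43589145600 · p^{15} = 43589145600 · 1/30517578125 = 1743565824/1220703125.
Numerically: E[X] ≈ 1.4283.

E[X] = 43589145600 · (1/5)^{15} = 1743565824/1220703125 ≈ 1.4283.


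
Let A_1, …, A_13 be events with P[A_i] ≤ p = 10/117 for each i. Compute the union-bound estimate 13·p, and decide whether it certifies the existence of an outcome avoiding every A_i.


Union bound: P[∪_{i=1}^{13} A_i] ≤ Σ_i P[A_i] ≤ 13·p = 13·(10/117) = 10/9.
Numerically: 10/9 ≈ 1.1111111.
Is 10/9 < 1? NO.
Since the bound 10/9 is ≥ 1, the union bound is uninformative here; it does NOT by itself certify existence.

13·p = 10/9 ≈ 1.1111111; existence NOT certified by the union bound.


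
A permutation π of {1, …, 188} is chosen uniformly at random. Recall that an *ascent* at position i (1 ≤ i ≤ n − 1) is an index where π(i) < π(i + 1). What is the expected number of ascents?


Write X = Σ X_I over i = 1, …, 187, with X_I the indicator of one ascent.
There are 187 indicators.
For each fixed i, the pair (π(i), π(i+1)) is a uniformly random ordered pair of distinct values from {1, …, 188}; by symmetry P[π(i) < π(i+1)] = 1/2.
By linearity: E[X] = 187 · (1/2) = (188 − 1) · (1/2) = 187/2 ≈ 93.500000.

E[X] = 187/2 = 93.500000.


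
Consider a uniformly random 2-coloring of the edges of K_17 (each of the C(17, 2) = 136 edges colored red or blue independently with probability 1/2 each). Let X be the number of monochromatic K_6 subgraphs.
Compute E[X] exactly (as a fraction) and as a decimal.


Let X = Σ_S X_S over the C(17, 6) = 12376 subsets S of size 6, where X_S = 1 if the K_6 on S is monochromatic.
For a fixed S, the K_6 on S has C(6, 2) = 15 edges. P[all 15 edges red] = (1/2)^15, and likewise for blue, so P[monochromatic] = 2·(1/2)^15 = 2^{1 − 15} = 1/16384.
Summing: E[X] = C(17, 6) · 2^{1 − 15} = 12376 · 1/16384 = 1547/2048.
Numerically: E[X] ≈ 0.75537.

E[X] = C(17,6)·2^(1−C(6,2)) = 1547/2048 ≈ 0.75537.


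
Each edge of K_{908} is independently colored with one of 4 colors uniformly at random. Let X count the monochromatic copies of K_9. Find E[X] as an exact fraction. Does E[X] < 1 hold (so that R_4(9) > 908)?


E[X] = C(908, 9) · 4^{1 − 36} = 1111058428637338083100 · 4^{−35} = 1111058428637338083100/1180591620717411303424.
As a reduced fraction: E[X] = 277764607159334520775/295147905179352825856 ≈ 0.9411031.
Is E[X] < 1? YES.
Since E[X] < 1, there exists a 4-coloring of K_{908} with no monochromatic K_9; hence R_4(9) > 908.

E[X] = 277764607159334520775/295147905179352825856 ≈ 0.9411031; E[X] < 1, so R_4(9) > 908.


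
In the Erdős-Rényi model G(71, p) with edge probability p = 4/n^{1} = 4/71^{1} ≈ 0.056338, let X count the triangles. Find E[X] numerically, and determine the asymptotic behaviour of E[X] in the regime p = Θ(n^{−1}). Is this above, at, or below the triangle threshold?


Number of potential triangles: C(71, 3) = 57155.
Each occurs with probability p³ ≈ (0.056338)³ ≈ 1.7881540e-04.
By linearity: E[X] = C(71, 3)·p³ ≈ 57155 · 1.7881540e-04 ≈ 10.22019.
Here α = 1, so p = 4/n is exactly at the triangle threshold p ~ 1/n. Asymptotically E[X] → c³/6 = 4³/6 = 32/3 ≈ 10.66667, a bounded constant. In this regime the triangle count is asymptotically Poisson(c³/6).

E[X] ≈ 10.22019; in regime p = Θ(1/n^{1}) E[X] stays bounded (at the triangle threshold p ~ 1/n).


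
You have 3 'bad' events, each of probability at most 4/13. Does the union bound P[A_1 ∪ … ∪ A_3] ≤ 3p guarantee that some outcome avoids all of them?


Union bound: P[∪_{i=1}^{3} A_i] ≤ Σ_i P[A_i] ≤ 3·p = 3·(4/13) = 12/13.
Numerically: 12/13 ≈ 0.923077.
Is 12/13 < 1? YES.
Since P[∪ A_i] ≤ 12/13 < 1, the complement has P[∩ A_i^c] ≥ 1 − 12/13 = 1/13 > 0, so some outcome avoids every A_i.

3·p = 12/13 ≈ 0.923077; existence CERTIFIED by the union bound.


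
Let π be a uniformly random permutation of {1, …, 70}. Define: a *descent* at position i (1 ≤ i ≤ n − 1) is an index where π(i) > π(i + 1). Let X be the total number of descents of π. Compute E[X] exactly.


Write X = Σ X_I over i = 1, …, 69, with X_I the indicator of one descent.
There are 69 indicators.
For each fixed i, the pair (π(i), π(i+1)) is a uniformly random ordered pair of distinct values from {1, …, 70}; by symmetry P[π(i) > π(i+1)] = 1/2.
By linearity: E[X] = 69 · (1/2) = (70 − 1) · (1/2) = 69/2 ≈ 34.5000.

E[X] = 69/2 = 34.5000.


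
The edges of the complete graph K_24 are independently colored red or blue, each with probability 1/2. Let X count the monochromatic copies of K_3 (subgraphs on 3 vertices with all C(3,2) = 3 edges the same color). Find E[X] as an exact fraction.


Let X = Σ_S X_S over the C(24, 3) = 2024 subsets S of size 3, where X_S = 1 if the K_3 on S is monochromatic.
For a fixed S, the K_3 on S has C(3, 2) = 3 edges. P[all 3 edges red] = (1/2)^3, and likewise for blue, so P[monochromatic] = 2·(1/2)^3 = 2^{1 − 3} = 1/4.
By linearity: E[X] = C(24, 3) · 2^{1 − 3} = 2024 · 1/4 = 506.
Numerically: E[X] ≈ 506.000.

E[X] = C(24,3)·2^(1−C(3,2)) = 506 ≈ 506.000.


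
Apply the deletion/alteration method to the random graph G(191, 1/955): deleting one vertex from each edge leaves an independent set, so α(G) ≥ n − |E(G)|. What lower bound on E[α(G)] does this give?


E[|E(G)|] = C(191, 2)·p = 18145 · (1/955) = 19.
E[α(G)] ≥ n − E[|E(G)|] = 191 − 19 = 172.
Numerically: ≈ 172.000.
(This is only a lower bound; the true E[α(G)] may be larger.)

E[α(G)] ≥ 172 ≈ 172.000.


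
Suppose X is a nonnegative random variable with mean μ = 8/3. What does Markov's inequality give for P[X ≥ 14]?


μ = E[X] = 8/3, a = 14.
Markov: P[X ≥ 14] ≤ μ/a = (8/3)/14 = 4/21.
Numerically: ≈ 0.190.
(Since a = 14 > μ = 2.667, the bound 4/21 is < 1 and informative.)

P[X ≥ 14] ≤ 4/21 ≈ 0.190.


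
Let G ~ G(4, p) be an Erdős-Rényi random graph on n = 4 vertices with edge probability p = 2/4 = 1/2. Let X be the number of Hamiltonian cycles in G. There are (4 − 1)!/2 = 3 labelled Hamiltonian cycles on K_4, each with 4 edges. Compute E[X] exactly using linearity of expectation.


K_4 has (4 − 1)!/2 = 3 labelled Hamiltonian cycles.
For each such Hamiltonian cycle H, let X_H = 1 if all 4 edges of H are present in G. Then P[X_H = 1] = p^{4} = (1/2)^{4} = 1/16.
By linearity of expectation: E[X] = Σ_H E[X_H] = 3 · p^{4} = 3 · 1/16 = 3/16.
Numerically: E[X] ≈ 0.1875.

E[X] = 3 · (1/2)^{4} = 3/16 ≈ 0.1875.


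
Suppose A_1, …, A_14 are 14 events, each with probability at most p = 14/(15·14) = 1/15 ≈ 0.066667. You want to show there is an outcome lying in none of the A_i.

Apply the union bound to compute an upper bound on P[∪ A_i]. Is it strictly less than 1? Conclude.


Union bound: P[∪_{i=1}^{14} A_i] ≤ Σ_i P[A_i] ≤ 14·p = 14·(1/15) = 14/15.
Numerically: 14/15 ≈ 0.933333.
Is 14/15 < 1? YES.
Since P[∪ A_i] ≤ 14/15 < 1, the complement has P[∩ A_i^c] ≥ 1 − 14/15 = 1/15 > 0, so some outcome avoids every A_i.

14·p = 14/15 ≈ 0.933333; existence CERTIFIED by the union bound.


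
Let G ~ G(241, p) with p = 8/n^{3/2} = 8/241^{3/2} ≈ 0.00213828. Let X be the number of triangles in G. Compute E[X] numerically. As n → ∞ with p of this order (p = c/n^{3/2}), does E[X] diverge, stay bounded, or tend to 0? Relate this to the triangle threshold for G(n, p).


Number of potential triangles: C(241, 3) = 2303960.
Each occurs with probability p³ ≈ (0.00213828)³ ≈ 9.77672207e-09.
By linearity: E[X] = C(241, 3)·p³ ≈ 2303960 · 9.77672207e-09 ≈ 0.022525.
Since α = 3/2 > 1, p = c/n^{3/2} = o(1/n) is below the triangle threshold p ~ 1/n. Asymptotically E[X] ~ (c³/6)·n^{3(1−α)} = (8³/6)·n^{-1.5} → 0, so by Markov's inequality G has no triangles w.h.p.

E[X] ≈ 0.022525; in regime p = Θ(1/n^{3/2}) E[X] tends to 0 (below the triangle threshold p ~ 1/n).


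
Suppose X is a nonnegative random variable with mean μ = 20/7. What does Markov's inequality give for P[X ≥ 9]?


μ = E[X] = 20/7, a = 9.
Markov: P[X ≥ 9] ≤ μ/a = (20/7)/9 = 20/63.
Numerically: ≈ 0.31746.
(Since a = 9 > μ = 2.85714, the bound 20/63 is < 1 and informative.)

P[X ≥ 9] ≤ 20/63 ≈ 0.31746.


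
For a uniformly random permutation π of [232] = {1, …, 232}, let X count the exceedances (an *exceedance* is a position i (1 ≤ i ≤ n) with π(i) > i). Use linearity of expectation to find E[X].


Write X = Σ_{i=1}^{232} X_i, where X_i = 1_{π(i) > i}.
For each fixed i, π(i) is uniform over {1, …, 232} (marginal of a uniform permutation), so P[π(i) > i] = (n − i)/n. Summing: Σ_{i=1}^{232} (n − i)/n = (0 + 1 + … + 231)/232 = 232(232 − 1)/(2·232) = (232 − 1)/2.
Hence E[X] = Σ_{i=1}^{232} (232 − i)/232 = 231/2 ≈ 115.500000.

E[X] = 231/2 = 115.500000.


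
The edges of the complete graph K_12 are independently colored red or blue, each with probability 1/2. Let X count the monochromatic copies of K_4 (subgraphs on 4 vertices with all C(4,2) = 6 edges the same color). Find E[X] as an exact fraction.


Let X = Σ_S X_S over the C(12, 4) = 495 subsets S of size 4, where X_S = 1 if the K_4 on S is monochromatic.
For a fixed S, the K_4 on S has C(4, 2) = 6 edges. P[all 6 edges red] = (1/2)^6, and likewise for blue, so P[monochromatic] = 2·(1/2)^6 = 2^{1 − 6} = 1/32.
By linearity: E[X] = C(12, 4) · 2^{1 − 6} = 495 · 1/32 = 495/32.
Numerically: E[X] ≈ 15.46875.

E[X] = C(12,4)·2^(1−C(4,2)) = 495/32 ≈ 15.46875.


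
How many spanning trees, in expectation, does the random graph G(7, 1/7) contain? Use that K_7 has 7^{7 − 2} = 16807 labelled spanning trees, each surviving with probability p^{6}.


K_7 has 7^{7 − 2} = 16807 labelled spanning trees.
For each such spanning tree H, let X_H = 1 if all 6 edges of H are present in G. Then P[X_H = 1] = p^{6} = (1/7)^{6} = 1/117649.
By linearity: E[X] = Σ_H E[X_H] = 16807 · p^{6} = 16807 · 1/117649 = 1/7.
Numerically: E[X] ≈ 0.1429.

E[X] = 16807 · (1/7)^{6} = 1/7 ≈ 0.1429.


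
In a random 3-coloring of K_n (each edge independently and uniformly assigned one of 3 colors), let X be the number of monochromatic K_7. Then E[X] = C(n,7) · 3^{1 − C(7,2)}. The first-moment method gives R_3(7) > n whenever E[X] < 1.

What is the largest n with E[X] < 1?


We need C(n, 7) · 3^{1 − 21} < 1, i.e. C(n, 7) < 3^{21 − 1} = 3486784401.
Check values of n near the boundary:
  n = 79: C(79, 7) = 2898753715; 2898753715 < 3486784401? YES
  n = 80: C(80, 7) = 3176716400; 3176716400 < 3486784401? YES
  n = 81: C(81, 7) = 3477216600; 3477216600 < 3486784401? YES
  n = 82: C(82, 7) = 3801756816; 3801756816 < 3486784401? NO
  n = 83: C(83, 7) = 4151918628; 4151918628 < 3486784401? NO
The largest n with C(n, 7) < 3486784401 is n = 81 (where E[X] = 42928600/43046721 ≈ 0.9973). Hence R_3(7) > 81, i.e. R_3(7) ≥ 82.

Largest n = 81; hence R_3(7) > 81.


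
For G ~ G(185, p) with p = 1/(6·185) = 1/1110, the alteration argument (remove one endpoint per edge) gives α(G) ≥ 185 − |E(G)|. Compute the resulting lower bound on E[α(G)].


E[|E(G)|] = C(185, 2)·p = 17020 · (1/1110) = 46/3.
E[α(G)] ≥ n − E[|E(G)|] = 185 − 46/3 = 509/3.
Numerically: ≈ 169.66667.
(This is only a lower bound; the true E[α(G)] may be larger.)

E[α(G)] ≥ 509/3 ≈ 169.66667.


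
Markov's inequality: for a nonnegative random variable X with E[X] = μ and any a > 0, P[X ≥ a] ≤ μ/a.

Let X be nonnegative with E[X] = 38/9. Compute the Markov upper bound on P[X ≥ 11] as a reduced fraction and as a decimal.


μ = E[X] = 38/9, a = 11.
Markov: P[X ≥ 11] ≤ μ/a = (38/9)/11 = 38/99.
Numerically: ≈ 0.38384.
(Since a = 11 > μ = 4.22222, the bound 38/99 is < 1 and informative.)

P[X ≥ 11] ≤ 38/99 ≈ 0.38384.


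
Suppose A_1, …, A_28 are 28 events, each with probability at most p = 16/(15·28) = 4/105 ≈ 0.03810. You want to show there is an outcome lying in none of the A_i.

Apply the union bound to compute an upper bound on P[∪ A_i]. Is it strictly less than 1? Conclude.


Union bound: P[∪_{i=1}^{28} A_i] ≤ Σ_i P[A_i] ≤ 28·p = 28·(4/105) = 16/15.
Numerically: 16/15 ≈ 1.06667.
Is 16/15 < 1? NO.
Since the bound 16/15 is ≥ 1, the union bound is uninformative here; it does NOT by itself certify existence.

28·p = 16/15 ≈ 1.06667; existence NOT certified by the union bound.


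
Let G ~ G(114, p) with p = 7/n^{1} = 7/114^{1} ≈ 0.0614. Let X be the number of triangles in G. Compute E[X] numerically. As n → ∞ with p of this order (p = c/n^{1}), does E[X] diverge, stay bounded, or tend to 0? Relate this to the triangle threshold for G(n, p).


Number of potential triangles: C(114, 3) = 240464.
Each occurs with probability p³ ≈ (0.0614)³ ≈ 2.315152e-04.
By linearity: E[X] = C(114, 3)·p³ ≈ 240464 · 2.315152e-04 ≈ 55.6711.
Here α = 1, so p = 7/n is exactly at the triangle threshold p ~ 1/n. Asymptotically E[X] → c³/6 = 7³/6 = 343/6 ≈ 57.1667, a bounded constant. In this regime the triangle count is asymptotically Poisson(c³/6).

E[X] ≈ 55.6711; in regime p = Θ(1/n^{1}) E[X] stays bounded (at the triangle threshold p ~ 1/n).


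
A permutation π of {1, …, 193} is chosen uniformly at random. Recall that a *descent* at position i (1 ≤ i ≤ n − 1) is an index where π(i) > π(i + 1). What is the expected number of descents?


Write X = Σ X_I over i = 1, …, 192, with X_I the indicator of one descent.
There are 192 indicators.
For each fixed i, the pair (π(i), π(i+1)) is a uniformly random ordered pair of distinct values from {1, …, 193}; by symmetry P[π(i) > π(i+1)] = 1/2.
By linearity: E[X] = 192 · (1/2) = (193 − 1) · (1/2) = 96 ≈ 96.000.

E[X] = 96 = 96.000.


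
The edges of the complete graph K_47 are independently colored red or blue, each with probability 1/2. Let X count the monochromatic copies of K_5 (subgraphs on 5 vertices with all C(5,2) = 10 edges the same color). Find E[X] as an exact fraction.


Let X = Σ_S X_S over the C(47, 5) = 1533939 subsets S of size 5, where X_S = 1 if the K_5 on S is monochromatic.
For a fixed S, the K_5 on S has C(5, 2) = 10 edges. P[all 10 edges red] = (1/2)^10, and likewise for blue, so P[monochromatic] = 2·(1/2)^10 = 2^{1 − 10} = 1/512.
Summing: E[X] = C(47, 5) · 2^{1 − 10} = 1533939 · 1/512 = 1533939/512.
Numerically: E[X] ≈ 2995.974609.

E[X] = C(47,5)·2^(1−C(5,2)) = 1533939/512 ≈ 2995.974609.


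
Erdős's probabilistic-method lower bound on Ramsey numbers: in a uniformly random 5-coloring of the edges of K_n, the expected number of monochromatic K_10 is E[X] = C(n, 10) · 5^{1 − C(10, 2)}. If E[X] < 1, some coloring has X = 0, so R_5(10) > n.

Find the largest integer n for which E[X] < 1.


We need C(n, 10) · 5^{1 − 45} < 1, i.e. C(n, 10) < 5^{45 − 1} = 5684341886080801486968994140625.
Check values of n near the boundary:
  n = 5387: C(5387, 10) = 5624406917627224603154306376491; 5624406917627224603154306376491 < 5684341886080801486968994140625? YES
  n = 5388: C(5388, 10) = 5634865093375880654852250419586; 5634865093375880654852250419586 < 5684341886080801486968994140625? YES
  n = 5389: C(5389, 10) = 5645340767466558997768874792926; 5645340767466558997768874792926 < 5684341886080801486968994140625? YES
  n = 5390: C(5390, 10) = 5655833965919099070255434039753; 5655833965919099070255434039753 < 5684341886080801486968994140625? YES
  n = 5391: C(5391, 10) = 5666344714787188828795213697883; 5666344714787188828795213697883 < 5684341886080801486968994140625? YES
  n = 5392: C(5392, 10) = 5676873040158402483252283957448; 5676873040158402483252283957448 < 5684341886080801486968994140625? YES
  n = 5393: C(5393, 10) = 5687418968154238267170642278008; 5687418968154238267170642278008 < 5684341886080801486968994140625? NO
The largest n with C(n, 10) < 5684341886080801486968994140625 is n = 5392 (where E[X] = 5676873040158402483252283957448/5684341886080801486968994140625 ≈ 0.9986861). Hence R_5(10) > 5392, i.e. R_5(10) ≥ 5393.

Largest n = 5392; hence R_5(10) > 5392.


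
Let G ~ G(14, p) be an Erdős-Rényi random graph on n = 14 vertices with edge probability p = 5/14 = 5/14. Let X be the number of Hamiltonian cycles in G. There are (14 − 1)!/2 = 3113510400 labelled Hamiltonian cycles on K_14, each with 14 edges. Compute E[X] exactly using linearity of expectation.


K_14 has (14 − 1)!/2 = 3113510400 labelled Hamiltonian cycles.
For each such Hamiltonian cycle H, let X_H = 1 if all 14 edges of H are present in G. Then P[X_H = 1] = p^{14} = (5/14)^{14} = 6103515625/11112006825558016.
Summing the indicators: E[X] = Σ_H E[X_H] = 3113510400 · p^{14} = 3113510400 · 6103515625/11112006825558016 = 5302276611328125/3100448333024.
Numerically: E[X] ≈ 1710.2.

E[X] = 3113510400 · (5/14)^{14} = 5302276611328125/3100448333024 ≈ 1710.2.


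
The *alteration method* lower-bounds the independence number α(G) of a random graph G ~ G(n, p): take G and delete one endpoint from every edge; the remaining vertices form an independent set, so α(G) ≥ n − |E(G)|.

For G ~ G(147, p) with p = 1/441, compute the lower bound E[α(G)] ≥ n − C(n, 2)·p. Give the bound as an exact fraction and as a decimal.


E[|E(G)|] = C(147, 2)·p = 10731 · (1/441) = 73/3.
E[α(G)] ≥ n − E[|E(G)|] = 147 − 73/3 = 368/3.
Numerically: ≈ 122.666667.
(This is only a lower bound; the true E[α(G)] may be larger.)

E[α(G)] ≥ 368/3 ≈ 122.666667.


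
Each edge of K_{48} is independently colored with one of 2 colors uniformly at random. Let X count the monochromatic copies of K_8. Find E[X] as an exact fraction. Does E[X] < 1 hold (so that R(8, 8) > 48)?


E[X] = C(48, 8) · 2^{1 − 28} = 377348994 · 2^{−27} = 377348994/134217728.
As a reduced fraction: E[X] = 188674497/67108864 ≈ 2.8115.
Is E[X] < 1? NO.
Since E[X] ≥ 1, the first-moment bound is inconclusive at n = 48; it does NOT by itself certify R(8, 8) > 48.

E[X] = 188674497/67108864 ≈ 2.8115; E[X] ≥ 1; first-moment method inconclusive here.


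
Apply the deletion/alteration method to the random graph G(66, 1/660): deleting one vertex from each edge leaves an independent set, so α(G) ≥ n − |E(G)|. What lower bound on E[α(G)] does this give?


E[|E(G)|] = C(66, 2)·p = 2145 · (1/660) = 13/4.
E[α(G)] ≥ n − E[|E(G)|] = 66 − 13/4 = 251/4.
Numerically: ≈ 62.7500.
(This is only a lower bound; the true E[α(G)] may be larger.)

E[α(G)] ≥ 251/4 ≈ 62.7500.


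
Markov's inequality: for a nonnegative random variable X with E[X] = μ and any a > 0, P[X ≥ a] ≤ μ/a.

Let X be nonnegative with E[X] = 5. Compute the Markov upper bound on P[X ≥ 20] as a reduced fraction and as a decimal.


μ = E[X] = 5, a = 20.
Markov: P[X ≥ 20] ≤ μ/a = (5)/20 = 1/4.
Numerically: ≈ 0.250000.
(Since a = 20 > μ = 5.000000, the bound 1/4 is < 1 and informative.)

P[X ≥ 20] ≤ 1/4 ≈ 0.250000.


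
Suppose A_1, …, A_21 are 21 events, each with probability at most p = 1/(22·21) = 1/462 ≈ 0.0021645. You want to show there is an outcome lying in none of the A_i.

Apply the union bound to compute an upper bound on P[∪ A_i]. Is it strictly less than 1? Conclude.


Union bound: P[∪_{i=1}^{21} A_i] ≤ Σ_i P[A_i] ≤ 21·p = 21·(1/462) = 1/22.
Numerically: 1/22 ≈ 0.0454545.
Is 1/22 < 1? YES.
Since P[∪ A_i] ≤ 1/22 < 1, the complement has P[∩ A_i^c] ≥ 1 − 1/22 = 21/22 > 0, so some outcome avoids every A_i.

21·p = 1/22 ≈ 0.0454545; existence CERTIFIED by the union bound.


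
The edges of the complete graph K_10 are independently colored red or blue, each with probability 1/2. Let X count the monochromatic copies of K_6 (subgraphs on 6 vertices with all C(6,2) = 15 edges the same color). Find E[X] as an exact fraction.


Let X = Σ_S X_S over the C(10, 6) = 210 subsets S of size 6, where X_S = 1 if the K_6 on S is monochromatic.
For a fixed S, the K_6 on S has C(6, 2) = 15 edges. P[all 15 edges red] = (1/2)^15, and likewise for blue, so P[monochromatic] = 2·(1/2)^15 = 2^{1 − 15} = 1/16384.
By linearity: E[X] = C(10, 6) · 2^{1 − 15} = 210 · 1/16384 = 105/8192.
Numerically: E[X] ≈ 0.01282.

E[X] = C(10,6)·2^(1−C(6,2)) = 105/8192 ≈ 0.01282.


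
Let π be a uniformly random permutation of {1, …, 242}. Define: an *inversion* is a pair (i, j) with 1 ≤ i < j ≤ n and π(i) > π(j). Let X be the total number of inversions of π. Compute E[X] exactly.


Write X = Σ X_I over the C(242, 2) = 29161 pairs i < j, with X_I the indicator of one inversion.
There are 29161 indicators.
For each fixed pair i < j, the values π(i) and π(j) are two distinct elements of {1, …, 242} in uniformly random order; by symmetry P[π(i) > π(j)] = 1/2.
By linearity: E[X] = 29161 · (1/2) = C(242, 2) · (1/2) = 29161/2 = 29161/2 ≈ 14580.500000.

E[X] = 29161/2 = 14580.500000.


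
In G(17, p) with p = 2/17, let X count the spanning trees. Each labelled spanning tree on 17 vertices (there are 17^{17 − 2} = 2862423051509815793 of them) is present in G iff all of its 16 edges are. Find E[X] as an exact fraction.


K_17 has 17^{17 − 2} = 2862423051509815793 labelled spanning trees.
For each such spanning tree H, let X_H = 1 if all 16 edges of H are present in G. Then P[X_H = 1] = p^{16} = (2/17)^{16} = 65536/48661191875666868481.
Summing the indicators: E[X] = Σ_H E[X_H] = 2862423051509815793 · p^{16} = 2862423051509815793 · 65536/48661191875666868481 = 65536/17.
Numerically: E[X] ≈ 3.86e+03.

E[X] = 2862423051509815793 · (2/17)^{16} = 65536/17 ≈ 3.86e+03.


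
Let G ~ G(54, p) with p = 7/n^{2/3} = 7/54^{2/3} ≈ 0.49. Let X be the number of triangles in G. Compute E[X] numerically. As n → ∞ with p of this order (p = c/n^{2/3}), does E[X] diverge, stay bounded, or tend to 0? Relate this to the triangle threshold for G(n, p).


Number of potential triangles: C(54, 3) = 24804.
Each occurs with probability p³ ≈ (0.49)³ ≈ 1.17627e-01.
By linearity: E[X] = C(54, 3)·p³ ≈ 24804 · 1.17627e-01 ≈ 2917.617.
Since α = 2/3 < 1, p = c/n^{2/3} ≫ 1/n is above the triangle threshold p ~ 1/n. Asymptotically E[X] ~ (c³/6)·n^{3(1−α)} = (7³/6)·n^{1} → ∞; triangles are abundant w.h.p.

E[X] ≈ 2917.617; in regime p = Θ(1/n^{2/3}) E[X] diverges (above the triangle threshold p ~ 1/n).


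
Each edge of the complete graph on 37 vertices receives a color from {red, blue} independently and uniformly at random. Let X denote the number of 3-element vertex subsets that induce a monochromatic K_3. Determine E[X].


Let X = Σ_S X_S over the C(37, 3) = 7770 subsets S of size 3, where X_S = 1 if the K_3 on S is monochromatic.
For a fixed S, the K_3 on S has C(3, 2) = 3 edges. P[all 3 edges red] = (1/2)^3, and likewise for blue, so P[monochromatic] = 2·(1/2)^3 = 2^{1 − 3} = 1/4.
By linearity of expectation: E[X] = C(37, 3) · 2^{1 − 3} = 7770 · 1/4 = 3885/2.
Numerically: E[X] ≈ 1942.500000.

E[X] = C(37,3)·2^(1−C(3,2)) = 3885/2 ≈ 1942.500000.


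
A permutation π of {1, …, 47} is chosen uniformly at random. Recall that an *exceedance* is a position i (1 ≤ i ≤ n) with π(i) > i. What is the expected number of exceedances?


Write X = Σ_{i=1}^{47} X_i, where X_i = 1_{π(i) > i}.
For each fixed i, π(i) is uniform over {1, …, 47} (marginal of a uniform permutation), so P[π(i) > i] = (n − i)/n. Summing: Σ_{i=1}^{47} (n − i)/n = (0 + 1 + … + 46)/47 = 47(47 − 1)/(2·47) = (47 − 1)/2.
Hence E[X] = Σ_{i=1}^{47} (47 − i)/47 = 23 ≈ 23.000.

E[X] = 23 = 23.000.


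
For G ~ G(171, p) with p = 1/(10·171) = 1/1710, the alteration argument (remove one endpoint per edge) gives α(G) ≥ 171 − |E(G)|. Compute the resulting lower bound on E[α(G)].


E[|E(G)|] = C(171, 2)·p = 14535 · (1/1710) = 17/2.
E[α(G)] ≥ n − E[|E(G)|] = 171 − 17/2 = 325/2.
Numerically: ≈ 162.50000.
(This is only a lower bound; the true E[α(G)] may be larger.)

E[α(G)] ≥ 325/2 ≈ 162.50000.


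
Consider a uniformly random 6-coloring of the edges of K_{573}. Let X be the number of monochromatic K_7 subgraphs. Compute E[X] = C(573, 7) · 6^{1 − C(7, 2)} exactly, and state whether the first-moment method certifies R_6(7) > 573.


E[X] = C(573, 7) · 6^{1 − 21} = 3878597732564412 · 6^{−20} = 3878597732564412/3656158440062976.
As a reduced fraction: E[X] = 11970980656063/11284439629824 ≈ 1.06084.
Is E[X] < 1? NO.
Since E[X] ≥ 1, the first-moment bound is inconclusive at n = 573; it does NOT by itself certify R_6(7) > 573.

E[X] = 11970980656063/11284439629824 ≈ 1.06084; E[X] ≥ 1; first-moment method inconclusive here.


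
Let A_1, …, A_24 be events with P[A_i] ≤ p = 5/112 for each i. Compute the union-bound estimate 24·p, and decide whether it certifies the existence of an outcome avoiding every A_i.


Union bound: P[∪_{i=1}^{24} A_i] ≤ Σ_i P[A_i] ≤ 24·p = 24·(5/112) = 15/14.
Numerically: 15/14 ≈ 1.071.
Is 15/14 < 1? NO.
Since the bound 15/14 is ≥ 1, the union bound is uninformative here; it does NOT by itself certify existence.

24·p = 15/14 ≈ 1.071; existence NOT certified by the union bound.


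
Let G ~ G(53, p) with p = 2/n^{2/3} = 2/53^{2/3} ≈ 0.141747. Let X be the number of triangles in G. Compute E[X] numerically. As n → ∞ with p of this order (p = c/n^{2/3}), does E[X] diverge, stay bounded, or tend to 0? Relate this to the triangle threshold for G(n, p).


Number of potential triangles: C(53, 3) = 23426.
Each occurs with probability p³ ≈ (0.141747)³ ≈ 2.84798861e-03.
By linearity: E[X] = C(53, 3)·p³ ≈ 23426 · 2.84798861e-03 ≈ 66.716981.
Since α = 2/3 < 1, p = c/n^{2/3} ≫ 1/n is above the triangle threshold p ~ 1/n. Asymptotically E[X] ~ (c³/6)·n^{3(1−α)} = (2³/6)·n^{1} → ∞; triangles are abundant w.h.p.

E[X] ≈ 66.716981; in regime p = Θ(1/n^{2/3}) E[X] diverges (above the triangle threshold p ~ 1/n).


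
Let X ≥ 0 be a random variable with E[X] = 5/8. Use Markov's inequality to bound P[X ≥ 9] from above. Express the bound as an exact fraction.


μ = E[X] = 5/8, a = 9.
Markov: P[X ≥ 9] ≤ μ/a = (5/8)/9 = 5/72.
Numerically: ≈ 0.069.
(Since a = 9 > μ = 0.625, the bound 5/72 is < 1 and informative.)

P[X ≥ 9] ≤ 5/72 ≈ 0.069.


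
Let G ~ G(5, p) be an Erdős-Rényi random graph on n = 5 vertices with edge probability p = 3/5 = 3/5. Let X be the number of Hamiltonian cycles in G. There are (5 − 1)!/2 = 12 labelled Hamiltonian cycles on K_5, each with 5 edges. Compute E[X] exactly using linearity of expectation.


K_5 has (5 − 1)!/2 = 12 labelled Hamiltonian cycles.
For each such Hamiltonian cycle H, let X_H = 1 if all 5 edges of H are present in G. Then P[X_H = 1] = p^{5} = (3/5)^{5} = 243/3125.
Summing the indicators: E[X] = Σ_H E[X_H] = 12 · p^{5} = 12 · 243/3125 = 2916/3125.
Numerically: E[X] ≈ 0.93312.

E[X] = 12 · (3/5)^{5} = 2916/3125 ≈ 0.93312.


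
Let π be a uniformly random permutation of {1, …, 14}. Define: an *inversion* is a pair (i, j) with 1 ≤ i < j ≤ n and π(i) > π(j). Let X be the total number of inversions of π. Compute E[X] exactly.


Write X = Σ X_I over the C(14, 2) = 91 pairs i < j, with X_I the indicator of one inversion.
There are 91 indicators.
For each fixed pair i < j, the values π(i) and π(j) are two distinct elements of {1, …, 14} in uniformly random order; by symmetry P[π(i) > π(j)] = 1/2.
By linearity: E[X] = 91 · (1/2) = C(14, 2) · (1/2) = 91/2 = 91/2 ≈ 45.5000.

E[X] = 91/2 = 45.5000.


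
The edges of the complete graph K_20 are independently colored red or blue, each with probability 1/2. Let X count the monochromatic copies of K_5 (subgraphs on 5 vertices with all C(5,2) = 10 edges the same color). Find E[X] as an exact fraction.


Let X = Σ_S X_S over the C(20, 5) = 15504 subsets S of size 5, where X_S = 1 if the K_5 on S is monochromatic.
For a fixed S, the K_5 on S has C(5, 2) = 10 edges. P[all 10 edges red] = (1/2)^10, and likewise for blue, so P[monochromatic] = 2·(1/2)^10 = 2^{1 − 10} = 1/512.
By linearity of expectation: E[X] = C(20, 5) · 2^{1 − 10} = 15504 · 1/512 = 969/32.
Numerically: E[X] ≈ 30.2812.

E[X] = C(20,5)·2^(1−C(5,2)) = 969/32 ≈ 30.2812.


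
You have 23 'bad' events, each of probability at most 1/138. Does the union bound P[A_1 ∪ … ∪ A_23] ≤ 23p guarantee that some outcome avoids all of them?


Union bound: P[∪_{i=1}^{23} A_i] ≤ Σ_i P[A_i] ≤ 23·p = 23·(1/138) = 1/6.
Numerically: 1/6 ≈ 0.16667.
Is 1/6 < 1? YES.
Since P[∪ A_i] ≤ 1/6 < 1, the complement has P[∩ A_i^c] ≥ 1 − 1/6 = 5/6 > 0, so some outcome avoids every A_i.

23·p = 1/6 ≈ 0.16667; existence CERTIFIED by the union bound.


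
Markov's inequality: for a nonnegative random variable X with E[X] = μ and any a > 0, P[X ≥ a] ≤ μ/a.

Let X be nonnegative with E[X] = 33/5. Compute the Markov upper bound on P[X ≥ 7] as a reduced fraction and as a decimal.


μ = E[X] = 33/5, a = 7.
Markov: P[X ≥ 7] ≤ μ/a = (33/5)/7 = 33/35.
Numerically: ≈ 0.9429.
(Since a = 7 > μ = 6.6000, the bound 33/35 is < 1 and informative.)

P[X ≥ 7] ≤ 33/35 ≈ 0.9429.


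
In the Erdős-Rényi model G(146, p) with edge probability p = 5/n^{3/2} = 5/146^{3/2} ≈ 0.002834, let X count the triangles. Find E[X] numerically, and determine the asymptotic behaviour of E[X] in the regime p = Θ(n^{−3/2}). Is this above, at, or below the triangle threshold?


Number of potential triangles: C(146, 3) = 508080.
Each occurs with probability p³ ≈ (0.002834)³ ≈ 2.276786e-08.
By linearity: E[X] = C(146, 3)·p³ ≈ 508080 · 2.276786e-08 ≈ 0.0116.
Since α = 3/2 > 1, p = c/n^{3/2} = o(1/n) is below the triangle threshold p ~ 1/n. Asymptotically E[X] ~ (c³/6)·n^{3(1−α)} = (5³/6)·n^{-1.5} → 0, so by Markov's inequality G has no triangles w.h.p.

E[X] ≈ 0.0116; in regime p = Θ(1/n^{3/2}) E[X] tends to 0 (below the triangle threshold p ~ 1/n).


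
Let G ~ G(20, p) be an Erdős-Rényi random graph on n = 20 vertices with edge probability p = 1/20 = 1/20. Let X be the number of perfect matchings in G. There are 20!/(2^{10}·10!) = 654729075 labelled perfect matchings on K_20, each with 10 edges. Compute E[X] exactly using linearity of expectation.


K_20 has 20!/(2^{10}·10!) = 654729075 labelled perfect matchings.
For each such perfect matching H, let X_H = 1 if all 10 edges of H are present in G. Then P[X_H = 1] = p^{10} = (1/20)^{10} = 1/10240000000000.
By linearity: E[X] = Σ_H E[X_H] = 654729075 · p^{10} = 654729075 · 1/10240000000000 = 26189163/409600000000.
Numerically: E[X] ≈ 6.39384e-05.

E[X] = 654729075 · (1/20)^{10} = 26189163/409600000000 ≈ 6.39384e-05.


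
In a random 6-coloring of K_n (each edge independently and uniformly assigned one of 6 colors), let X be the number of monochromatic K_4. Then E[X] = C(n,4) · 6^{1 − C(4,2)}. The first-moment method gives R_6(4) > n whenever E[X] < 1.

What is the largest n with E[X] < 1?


We need C(n, 4) · 6^{1 − 6} < 1, i.e. C(n, 4) < 6^{6 − 1} = 7776.
Check values of n near the boundary:
  n = 17: C(17, 4) = 2380; 2380 < 7776? YES
  n = 18: C(18, 4) = 3060; 3060 < 7776? YES
  n = 19: C(19, 4) = 3876; 3876 < 7776? YES
  n = 20: C(20, 4) = 4845; 4845 < 7776? YES
  n = 21: C(21, 4) = 5985; 5985 < 7776? YES
  n = 22: C(22, 4) = 7315; 7315 < 7776? YES
  n = 23: C(23, 4) = 8855; 8855 < 7776? NO
  n = 24: C(24, 4) = 10626; 10626 < 7776? NO
The largest n with C(n, 4) < 7776 is n = 22 (where E[X] = 7315/7776 ≈ 0.940715). Hence R_6(4) > 22, i.e. R_6(4) ≥ 23.

Largest n = 22; hence R_6(4) > 22.


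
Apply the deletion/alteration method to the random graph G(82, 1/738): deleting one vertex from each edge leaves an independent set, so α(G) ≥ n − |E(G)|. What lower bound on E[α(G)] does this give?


E[|E(G)|] = C(82, 2)·p = 3321 · (1/738) = 9/2.
E[α(G)] ≥ n − E[|E(G)|] = 82 − 9/2 = 155/2.
Numerically: ≈ 77.500000.
(This is only a lower bound; the true E[α(G)] may be larger.)

E[α(G)] ≥ 155/2 ≈ 77.500000.


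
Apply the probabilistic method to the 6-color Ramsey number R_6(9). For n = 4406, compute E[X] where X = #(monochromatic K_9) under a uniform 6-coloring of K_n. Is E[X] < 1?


E[X] = C(4406, 9) · 6^{1 − 36} = 1710356485221788389505285700 · 6^{−35} = 1710356485221788389505285700/1719070799748422591028658176.
As a reduced fraction: E[X] = 142529707101815699125440475/143255899979035215919054848 ≈ 0.9949.
Is E[X] < 1? YES.
Since E[X] < 1, there exists a 6-coloring of K_{4406} with no monochromatic K_9; hence R_6(9) > 4406.

E[X] = 142529707101815699125440475/143255899979035215919054848 ≈ 0.9949; E[X] < 1, so R_6(9) > 4406.


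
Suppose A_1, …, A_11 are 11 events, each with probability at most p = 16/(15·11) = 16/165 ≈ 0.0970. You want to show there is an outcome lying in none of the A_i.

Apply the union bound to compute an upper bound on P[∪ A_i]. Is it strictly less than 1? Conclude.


Union bound: P[∪_{i=1}^{11} A_i] ≤ Σ_i P[A_i] ≤ 11·p = 11·(16/165) = 16/15.
Numerically: 16/15 ≈ 1.0667.
Is 16/15 < 1? NO.
Since the bound 16/15 is ≥ 1, the union bound is uninformative here; it does NOT by itself certify existence.

11·p = 16/15 ≈ 1.0667; existence NOT certified by the union bound.


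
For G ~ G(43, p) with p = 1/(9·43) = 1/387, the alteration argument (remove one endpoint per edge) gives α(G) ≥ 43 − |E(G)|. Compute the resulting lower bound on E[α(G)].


E[|E(G)|] = C(43, 2)·p = 903 · (1/387) = 7/3.
E[α(G)] ≥ n − E[|E(G)|] = 43 − 7/3 = 122/3.
Numerically: ≈ 40.66667.
(This is only a lower bound; the true E[α(G)] may be larger.)

E[α(G)] ≥ 122/3 ≈ 40.66667.


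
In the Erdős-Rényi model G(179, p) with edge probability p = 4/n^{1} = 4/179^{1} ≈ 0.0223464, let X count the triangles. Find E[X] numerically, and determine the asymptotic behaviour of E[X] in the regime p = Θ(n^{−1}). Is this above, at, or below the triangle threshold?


Number of potential triangles: C(179, 3) = 939929.
Each occurs with probability p³ ≈ (0.0223464)³ ≈ 1.11588870e-05.
By linearity: E[X] = C(179, 3)·p³ ≈ 939929 · 1.11588870e-05 ≈ 10.488562.
Here α = 1, so p = 4/n is exactly at the triangle threshold p ~ 1/n. Asymptotically E[X] → c³/6 = 4³/6 = 32/3 ≈ 10.666667, a bounded constant. In this regime the triangle count is asymptotically Poisson(c³/6).

E[X] ≈ 10.488562; in regime p = Θ(1/n^{1}) E[X] stays bounded (at the triangle threshold p ~ 1/n).


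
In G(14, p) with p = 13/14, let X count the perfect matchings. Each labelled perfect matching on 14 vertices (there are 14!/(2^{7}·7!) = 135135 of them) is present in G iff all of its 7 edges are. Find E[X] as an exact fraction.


K_14 has 14!/(2^{7}·7!) = 135135 labelled perfect matchings.
For each such perfect matching H, let X_H = 1 if all 7 edges of H are present in G. Then P[X_H = 1] = p^{7} = (13/14)^{7} = 62748517/105413504.
Summing the indicators: E[X] = Σ_H E[X_H] = 135135 · p^{7} = 135135 · 62748517/105413504 = 1211360120685/15059072.
Numerically: E[X] ≈ 80441.

E[X] = 135135 · (13/14)^{7} = 1211360120685/15059072 ≈ 80441.


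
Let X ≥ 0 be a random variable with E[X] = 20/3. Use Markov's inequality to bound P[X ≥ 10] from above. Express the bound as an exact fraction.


μ = E[X] = 20/3, a = 10.
Markov: P[X ≥ 10] ≤ μ/a = (20/3)/10 = 2/3.
Numerically: ≈ 0.667.
(Since a = 10 > μ = 6.667, the bound 2/3 is < 1 and informative.)

P[X ≥ 10] ≤ 2/3 ≈ 0.667.
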